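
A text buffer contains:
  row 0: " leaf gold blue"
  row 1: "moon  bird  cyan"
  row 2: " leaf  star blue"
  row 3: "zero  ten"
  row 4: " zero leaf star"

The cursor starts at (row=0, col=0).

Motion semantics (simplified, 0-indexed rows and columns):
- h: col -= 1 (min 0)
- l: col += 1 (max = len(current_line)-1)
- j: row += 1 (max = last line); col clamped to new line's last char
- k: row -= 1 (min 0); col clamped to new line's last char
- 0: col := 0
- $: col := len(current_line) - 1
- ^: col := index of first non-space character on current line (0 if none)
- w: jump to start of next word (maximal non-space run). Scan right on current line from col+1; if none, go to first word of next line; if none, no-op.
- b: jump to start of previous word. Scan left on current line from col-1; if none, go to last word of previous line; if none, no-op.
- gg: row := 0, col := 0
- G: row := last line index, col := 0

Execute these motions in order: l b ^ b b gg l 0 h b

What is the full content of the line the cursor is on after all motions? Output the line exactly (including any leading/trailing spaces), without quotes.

After 1 (l): row=0 col=1 char='l'
After 2 (b): row=0 col=1 char='l'
After 3 (^): row=0 col=1 char='l'
After 4 (b): row=0 col=1 char='l'
After 5 (b): row=0 col=1 char='l'
After 6 (gg): row=0 col=0 char='_'
After 7 (l): row=0 col=1 char='l'
After 8 (0): row=0 col=0 char='_'
After 9 (h): row=0 col=0 char='_'
After 10 (b): row=0 col=0 char='_'

Answer:  leaf gold blue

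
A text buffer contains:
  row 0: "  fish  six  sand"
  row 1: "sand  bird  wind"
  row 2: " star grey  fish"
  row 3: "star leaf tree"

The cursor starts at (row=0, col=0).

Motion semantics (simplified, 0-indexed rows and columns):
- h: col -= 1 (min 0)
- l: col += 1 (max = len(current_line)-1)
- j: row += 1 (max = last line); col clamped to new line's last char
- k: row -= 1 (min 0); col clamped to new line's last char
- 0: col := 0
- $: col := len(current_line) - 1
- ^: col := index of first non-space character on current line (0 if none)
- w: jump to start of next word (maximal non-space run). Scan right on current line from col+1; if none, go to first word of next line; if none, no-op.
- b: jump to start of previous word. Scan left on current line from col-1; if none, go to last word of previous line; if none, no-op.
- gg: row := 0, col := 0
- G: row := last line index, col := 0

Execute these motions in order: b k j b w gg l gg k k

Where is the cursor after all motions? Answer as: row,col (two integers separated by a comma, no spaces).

After 1 (b): row=0 col=0 char='_'
After 2 (k): row=0 col=0 char='_'
After 3 (j): row=1 col=0 char='s'
After 4 (b): row=0 col=13 char='s'
After 5 (w): row=1 col=0 char='s'
After 6 (gg): row=0 col=0 char='_'
After 7 (l): row=0 col=1 char='_'
After 8 (gg): row=0 col=0 char='_'
After 9 (k): row=0 col=0 char='_'
After 10 (k): row=0 col=0 char='_'

Answer: 0,0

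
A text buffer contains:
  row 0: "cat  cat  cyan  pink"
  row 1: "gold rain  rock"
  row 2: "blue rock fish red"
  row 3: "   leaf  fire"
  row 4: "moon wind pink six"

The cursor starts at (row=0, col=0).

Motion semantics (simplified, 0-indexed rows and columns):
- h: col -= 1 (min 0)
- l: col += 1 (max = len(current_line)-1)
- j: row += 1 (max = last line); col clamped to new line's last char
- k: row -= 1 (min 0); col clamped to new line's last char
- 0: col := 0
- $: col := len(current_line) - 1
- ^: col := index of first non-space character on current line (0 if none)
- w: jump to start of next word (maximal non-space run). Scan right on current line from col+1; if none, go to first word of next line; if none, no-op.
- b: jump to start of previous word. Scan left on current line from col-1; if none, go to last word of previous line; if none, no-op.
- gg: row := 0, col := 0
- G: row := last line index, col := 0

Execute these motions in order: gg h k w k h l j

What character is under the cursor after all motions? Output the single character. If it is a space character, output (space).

After 1 (gg): row=0 col=0 char='c'
After 2 (h): row=0 col=0 char='c'
After 3 (k): row=0 col=0 char='c'
After 4 (w): row=0 col=5 char='c'
After 5 (k): row=0 col=5 char='c'
After 6 (h): row=0 col=4 char='_'
After 7 (l): row=0 col=5 char='c'
After 8 (j): row=1 col=5 char='r'

Answer: r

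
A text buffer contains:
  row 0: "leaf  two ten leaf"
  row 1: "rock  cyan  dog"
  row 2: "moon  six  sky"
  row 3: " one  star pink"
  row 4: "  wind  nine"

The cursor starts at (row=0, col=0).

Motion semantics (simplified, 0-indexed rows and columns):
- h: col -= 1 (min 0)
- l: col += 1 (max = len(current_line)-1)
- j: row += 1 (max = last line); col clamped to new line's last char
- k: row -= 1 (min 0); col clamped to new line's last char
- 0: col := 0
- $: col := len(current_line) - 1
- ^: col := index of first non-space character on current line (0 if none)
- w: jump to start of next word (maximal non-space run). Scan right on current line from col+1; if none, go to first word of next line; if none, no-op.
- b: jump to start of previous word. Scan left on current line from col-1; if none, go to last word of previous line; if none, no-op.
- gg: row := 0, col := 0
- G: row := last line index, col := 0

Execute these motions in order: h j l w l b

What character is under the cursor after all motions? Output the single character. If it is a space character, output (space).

After 1 (h): row=0 col=0 char='l'
After 2 (j): row=1 col=0 char='r'
After 3 (l): row=1 col=1 char='o'
After 4 (w): row=1 col=6 char='c'
After 5 (l): row=1 col=7 char='y'
After 6 (b): row=1 col=6 char='c'

Answer: c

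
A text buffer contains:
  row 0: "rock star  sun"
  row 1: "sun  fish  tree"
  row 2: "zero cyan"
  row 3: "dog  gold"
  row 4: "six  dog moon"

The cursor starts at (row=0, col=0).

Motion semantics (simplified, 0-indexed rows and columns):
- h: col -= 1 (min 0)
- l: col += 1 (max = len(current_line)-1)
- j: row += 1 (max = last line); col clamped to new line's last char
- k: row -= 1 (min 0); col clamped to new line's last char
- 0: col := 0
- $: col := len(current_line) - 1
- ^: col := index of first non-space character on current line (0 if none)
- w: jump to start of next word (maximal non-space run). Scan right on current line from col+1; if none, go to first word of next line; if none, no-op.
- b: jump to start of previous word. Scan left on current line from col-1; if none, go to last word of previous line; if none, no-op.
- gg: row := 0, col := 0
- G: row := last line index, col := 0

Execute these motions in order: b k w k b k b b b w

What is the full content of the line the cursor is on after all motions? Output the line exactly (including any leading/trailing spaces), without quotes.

After 1 (b): row=0 col=0 char='r'
After 2 (k): row=0 col=0 char='r'
After 3 (w): row=0 col=5 char='s'
After 4 (k): row=0 col=5 char='s'
After 5 (b): row=0 col=0 char='r'
After 6 (k): row=0 col=0 char='r'
After 7 (b): row=0 col=0 char='r'
After 8 (b): row=0 col=0 char='r'
After 9 (b): row=0 col=0 char='r'
After 10 (w): row=0 col=5 char='s'

Answer: rock star  sun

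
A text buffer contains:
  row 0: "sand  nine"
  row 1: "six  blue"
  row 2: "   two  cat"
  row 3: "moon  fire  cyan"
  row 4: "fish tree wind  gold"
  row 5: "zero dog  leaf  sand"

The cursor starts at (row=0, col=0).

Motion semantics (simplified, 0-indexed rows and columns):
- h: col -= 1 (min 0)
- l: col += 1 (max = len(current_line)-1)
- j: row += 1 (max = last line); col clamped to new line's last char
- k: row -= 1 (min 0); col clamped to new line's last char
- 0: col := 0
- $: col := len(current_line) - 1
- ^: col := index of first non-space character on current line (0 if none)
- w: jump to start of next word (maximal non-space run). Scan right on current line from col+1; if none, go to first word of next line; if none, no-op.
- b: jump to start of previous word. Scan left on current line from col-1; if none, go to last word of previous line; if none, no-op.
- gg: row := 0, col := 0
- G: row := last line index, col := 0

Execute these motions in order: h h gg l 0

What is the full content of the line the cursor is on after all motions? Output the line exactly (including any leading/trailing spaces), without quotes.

After 1 (h): row=0 col=0 char='s'
After 2 (h): row=0 col=0 char='s'
After 3 (gg): row=0 col=0 char='s'
After 4 (l): row=0 col=1 char='a'
After 5 (0): row=0 col=0 char='s'

Answer: sand  nine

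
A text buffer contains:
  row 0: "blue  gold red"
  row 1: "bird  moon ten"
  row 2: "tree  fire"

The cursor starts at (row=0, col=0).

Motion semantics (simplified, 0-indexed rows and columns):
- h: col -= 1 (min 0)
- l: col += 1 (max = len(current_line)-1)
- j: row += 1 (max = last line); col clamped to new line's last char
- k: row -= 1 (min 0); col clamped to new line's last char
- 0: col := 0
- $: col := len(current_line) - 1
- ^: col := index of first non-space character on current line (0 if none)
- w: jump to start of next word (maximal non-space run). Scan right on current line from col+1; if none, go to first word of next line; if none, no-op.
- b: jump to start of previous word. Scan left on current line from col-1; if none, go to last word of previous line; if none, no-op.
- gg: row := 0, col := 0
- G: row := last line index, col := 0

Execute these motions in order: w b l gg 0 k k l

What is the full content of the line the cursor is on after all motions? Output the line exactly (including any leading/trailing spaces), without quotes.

Answer: blue  gold red

Derivation:
After 1 (w): row=0 col=6 char='g'
After 2 (b): row=0 col=0 char='b'
After 3 (l): row=0 col=1 char='l'
After 4 (gg): row=0 col=0 char='b'
After 5 (0): row=0 col=0 char='b'
After 6 (k): row=0 col=0 char='b'
After 7 (k): row=0 col=0 char='b'
After 8 (l): row=0 col=1 char='l'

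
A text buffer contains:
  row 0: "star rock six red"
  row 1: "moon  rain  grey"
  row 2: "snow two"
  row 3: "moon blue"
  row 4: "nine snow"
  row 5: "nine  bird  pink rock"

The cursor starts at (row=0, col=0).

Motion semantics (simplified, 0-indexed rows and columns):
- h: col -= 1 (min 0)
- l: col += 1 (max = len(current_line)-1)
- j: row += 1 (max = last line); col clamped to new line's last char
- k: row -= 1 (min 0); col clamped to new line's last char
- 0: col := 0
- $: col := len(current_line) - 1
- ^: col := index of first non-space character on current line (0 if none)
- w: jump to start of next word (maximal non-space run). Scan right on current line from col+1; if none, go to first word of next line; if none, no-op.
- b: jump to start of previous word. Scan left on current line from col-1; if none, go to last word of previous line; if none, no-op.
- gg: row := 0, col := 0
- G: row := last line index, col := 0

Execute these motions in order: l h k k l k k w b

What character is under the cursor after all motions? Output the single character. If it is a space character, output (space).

After 1 (l): row=0 col=1 char='t'
After 2 (h): row=0 col=0 char='s'
After 3 (k): row=0 col=0 char='s'
After 4 (k): row=0 col=0 char='s'
After 5 (l): row=0 col=1 char='t'
After 6 (k): row=0 col=1 char='t'
After 7 (k): row=0 col=1 char='t'
After 8 (w): row=0 col=5 char='r'
After 9 (b): row=0 col=0 char='s'

Answer: s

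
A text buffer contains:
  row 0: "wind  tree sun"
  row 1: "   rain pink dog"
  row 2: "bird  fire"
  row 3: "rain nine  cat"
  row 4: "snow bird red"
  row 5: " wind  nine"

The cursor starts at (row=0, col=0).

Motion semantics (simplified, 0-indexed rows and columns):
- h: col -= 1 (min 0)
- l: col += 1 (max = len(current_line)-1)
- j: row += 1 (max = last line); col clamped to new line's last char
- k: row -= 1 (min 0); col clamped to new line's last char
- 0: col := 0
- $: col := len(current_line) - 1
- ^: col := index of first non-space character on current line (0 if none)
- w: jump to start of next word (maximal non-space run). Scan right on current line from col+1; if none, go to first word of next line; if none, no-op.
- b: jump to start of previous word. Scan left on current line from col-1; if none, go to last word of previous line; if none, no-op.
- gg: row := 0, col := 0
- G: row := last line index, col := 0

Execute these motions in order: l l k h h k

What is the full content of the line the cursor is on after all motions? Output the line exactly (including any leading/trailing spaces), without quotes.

Answer: wind  tree sun

Derivation:
After 1 (l): row=0 col=1 char='i'
After 2 (l): row=0 col=2 char='n'
After 3 (k): row=0 col=2 char='n'
After 4 (h): row=0 col=1 char='i'
After 5 (h): row=0 col=0 char='w'
After 6 (k): row=0 col=0 char='w'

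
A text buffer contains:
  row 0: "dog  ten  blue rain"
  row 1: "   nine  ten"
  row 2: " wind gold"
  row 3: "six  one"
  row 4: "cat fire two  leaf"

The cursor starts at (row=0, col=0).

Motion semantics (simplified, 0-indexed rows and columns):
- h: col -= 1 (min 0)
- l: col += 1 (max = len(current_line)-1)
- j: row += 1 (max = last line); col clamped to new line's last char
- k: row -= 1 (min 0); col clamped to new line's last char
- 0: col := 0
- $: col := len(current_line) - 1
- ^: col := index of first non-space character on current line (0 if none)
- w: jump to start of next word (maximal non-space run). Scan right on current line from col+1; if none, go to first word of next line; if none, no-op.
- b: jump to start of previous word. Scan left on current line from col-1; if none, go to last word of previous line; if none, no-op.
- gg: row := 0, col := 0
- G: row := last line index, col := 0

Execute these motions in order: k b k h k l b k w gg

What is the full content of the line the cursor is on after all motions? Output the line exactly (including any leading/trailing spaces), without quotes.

After 1 (k): row=0 col=0 char='d'
After 2 (b): row=0 col=0 char='d'
After 3 (k): row=0 col=0 char='d'
After 4 (h): row=0 col=0 char='d'
After 5 (k): row=0 col=0 char='d'
After 6 (l): row=0 col=1 char='o'
After 7 (b): row=0 col=0 char='d'
After 8 (k): row=0 col=0 char='d'
After 9 (w): row=0 col=5 char='t'
After 10 (gg): row=0 col=0 char='d'

Answer: dog  ten  blue rain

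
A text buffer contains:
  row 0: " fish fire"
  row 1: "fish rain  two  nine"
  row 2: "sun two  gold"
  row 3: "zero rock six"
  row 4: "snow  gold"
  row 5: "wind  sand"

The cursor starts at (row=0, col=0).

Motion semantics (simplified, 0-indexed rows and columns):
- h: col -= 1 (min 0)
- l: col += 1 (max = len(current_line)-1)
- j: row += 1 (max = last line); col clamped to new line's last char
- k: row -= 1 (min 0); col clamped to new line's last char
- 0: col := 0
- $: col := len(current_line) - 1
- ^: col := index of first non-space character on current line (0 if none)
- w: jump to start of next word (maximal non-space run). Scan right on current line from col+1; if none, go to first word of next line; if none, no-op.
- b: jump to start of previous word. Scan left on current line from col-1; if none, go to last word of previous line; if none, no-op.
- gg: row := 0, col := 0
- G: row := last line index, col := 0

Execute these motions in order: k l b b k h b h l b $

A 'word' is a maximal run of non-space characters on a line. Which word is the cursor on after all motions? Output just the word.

After 1 (k): row=0 col=0 char='_'
After 2 (l): row=0 col=1 char='f'
After 3 (b): row=0 col=1 char='f'
After 4 (b): row=0 col=1 char='f'
After 5 (k): row=0 col=1 char='f'
After 6 (h): row=0 col=0 char='_'
After 7 (b): row=0 col=0 char='_'
After 8 (h): row=0 col=0 char='_'
After 9 (l): row=0 col=1 char='f'
After 10 (b): row=0 col=1 char='f'
After 11 ($): row=0 col=9 char='e'

Answer: fire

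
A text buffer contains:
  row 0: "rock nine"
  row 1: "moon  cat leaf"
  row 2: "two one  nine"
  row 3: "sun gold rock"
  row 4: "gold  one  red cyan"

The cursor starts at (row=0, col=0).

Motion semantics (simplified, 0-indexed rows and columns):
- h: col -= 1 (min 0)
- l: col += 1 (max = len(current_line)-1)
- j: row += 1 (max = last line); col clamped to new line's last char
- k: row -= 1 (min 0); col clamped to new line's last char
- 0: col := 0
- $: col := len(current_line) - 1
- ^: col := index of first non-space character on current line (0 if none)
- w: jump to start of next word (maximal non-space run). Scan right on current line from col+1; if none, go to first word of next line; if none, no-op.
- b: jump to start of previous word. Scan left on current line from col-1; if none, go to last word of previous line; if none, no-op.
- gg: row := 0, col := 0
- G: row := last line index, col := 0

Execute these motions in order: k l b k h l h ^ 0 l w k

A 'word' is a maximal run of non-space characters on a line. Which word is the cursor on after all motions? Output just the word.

Answer: nine

Derivation:
After 1 (k): row=0 col=0 char='r'
After 2 (l): row=0 col=1 char='o'
After 3 (b): row=0 col=0 char='r'
After 4 (k): row=0 col=0 char='r'
After 5 (h): row=0 col=0 char='r'
After 6 (l): row=0 col=1 char='o'
After 7 (h): row=0 col=0 char='r'
After 8 (^): row=0 col=0 char='r'
After 9 (0): row=0 col=0 char='r'
After 10 (l): row=0 col=1 char='o'
After 11 (w): row=0 col=5 char='n'
After 12 (k): row=0 col=5 char='n'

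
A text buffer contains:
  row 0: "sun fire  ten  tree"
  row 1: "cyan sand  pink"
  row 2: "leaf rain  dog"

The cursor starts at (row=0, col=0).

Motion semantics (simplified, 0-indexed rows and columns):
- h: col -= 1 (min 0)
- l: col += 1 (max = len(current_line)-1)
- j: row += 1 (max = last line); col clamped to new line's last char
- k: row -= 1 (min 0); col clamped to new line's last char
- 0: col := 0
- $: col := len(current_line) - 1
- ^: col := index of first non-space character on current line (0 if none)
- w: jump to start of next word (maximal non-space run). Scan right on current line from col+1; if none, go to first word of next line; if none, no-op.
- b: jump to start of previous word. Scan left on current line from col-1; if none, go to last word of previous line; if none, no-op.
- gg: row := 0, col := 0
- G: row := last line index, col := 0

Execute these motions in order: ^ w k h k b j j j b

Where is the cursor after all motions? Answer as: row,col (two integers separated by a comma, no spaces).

Answer: 1,11

Derivation:
After 1 (^): row=0 col=0 char='s'
After 2 (w): row=0 col=4 char='f'
After 3 (k): row=0 col=4 char='f'
After 4 (h): row=0 col=3 char='_'
After 5 (k): row=0 col=3 char='_'
After 6 (b): row=0 col=0 char='s'
After 7 (j): row=1 col=0 char='c'
After 8 (j): row=2 col=0 char='l'
After 9 (j): row=2 col=0 char='l'
After 10 (b): row=1 col=11 char='p'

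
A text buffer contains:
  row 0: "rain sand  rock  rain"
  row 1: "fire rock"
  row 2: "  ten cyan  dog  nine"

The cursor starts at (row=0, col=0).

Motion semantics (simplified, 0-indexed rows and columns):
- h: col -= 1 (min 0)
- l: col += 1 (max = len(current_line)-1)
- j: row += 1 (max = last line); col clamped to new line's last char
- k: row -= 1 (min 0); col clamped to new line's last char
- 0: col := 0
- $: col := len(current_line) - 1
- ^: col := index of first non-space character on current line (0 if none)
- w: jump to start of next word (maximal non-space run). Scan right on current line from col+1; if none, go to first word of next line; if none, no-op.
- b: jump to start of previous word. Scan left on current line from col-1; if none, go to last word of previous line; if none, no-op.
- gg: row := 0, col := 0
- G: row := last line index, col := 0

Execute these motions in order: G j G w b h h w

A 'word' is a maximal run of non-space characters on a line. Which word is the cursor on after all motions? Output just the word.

Answer: rock

Derivation:
After 1 (G): row=2 col=0 char='_'
After 2 (j): row=2 col=0 char='_'
After 3 (G): row=2 col=0 char='_'
After 4 (w): row=2 col=2 char='t'
After 5 (b): row=1 col=5 char='r'
After 6 (h): row=1 col=4 char='_'
After 7 (h): row=1 col=3 char='e'
After 8 (w): row=1 col=5 char='r'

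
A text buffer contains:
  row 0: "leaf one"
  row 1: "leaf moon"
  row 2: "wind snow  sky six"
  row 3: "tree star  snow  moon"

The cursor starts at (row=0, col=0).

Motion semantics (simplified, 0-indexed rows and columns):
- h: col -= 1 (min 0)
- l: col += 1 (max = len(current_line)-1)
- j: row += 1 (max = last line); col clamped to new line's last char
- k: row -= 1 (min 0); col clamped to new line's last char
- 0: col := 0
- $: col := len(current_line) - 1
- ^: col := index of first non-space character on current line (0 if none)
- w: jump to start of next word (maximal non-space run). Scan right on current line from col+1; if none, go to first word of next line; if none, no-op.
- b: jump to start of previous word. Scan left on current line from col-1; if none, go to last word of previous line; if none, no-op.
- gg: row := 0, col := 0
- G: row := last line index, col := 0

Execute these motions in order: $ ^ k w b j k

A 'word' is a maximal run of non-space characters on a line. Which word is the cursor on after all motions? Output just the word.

After 1 ($): row=0 col=7 char='e'
After 2 (^): row=0 col=0 char='l'
After 3 (k): row=0 col=0 char='l'
After 4 (w): row=0 col=5 char='o'
After 5 (b): row=0 col=0 char='l'
After 6 (j): row=1 col=0 char='l'
After 7 (k): row=0 col=0 char='l'

Answer: leaf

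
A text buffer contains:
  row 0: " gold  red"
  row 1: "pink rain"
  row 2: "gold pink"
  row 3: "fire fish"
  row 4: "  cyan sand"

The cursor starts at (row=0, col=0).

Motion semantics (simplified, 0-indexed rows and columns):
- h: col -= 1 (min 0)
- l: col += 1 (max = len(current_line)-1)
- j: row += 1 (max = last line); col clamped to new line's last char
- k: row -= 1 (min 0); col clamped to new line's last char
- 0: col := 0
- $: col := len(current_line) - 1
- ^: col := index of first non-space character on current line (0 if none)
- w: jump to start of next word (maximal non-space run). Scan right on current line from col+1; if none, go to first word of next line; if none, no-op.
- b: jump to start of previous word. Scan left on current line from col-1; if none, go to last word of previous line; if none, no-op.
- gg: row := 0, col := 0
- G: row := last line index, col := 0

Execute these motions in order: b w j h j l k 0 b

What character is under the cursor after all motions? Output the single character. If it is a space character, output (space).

Answer: r

Derivation:
After 1 (b): row=0 col=0 char='_'
After 2 (w): row=0 col=1 char='g'
After 3 (j): row=1 col=1 char='i'
After 4 (h): row=1 col=0 char='p'
After 5 (j): row=2 col=0 char='g'
After 6 (l): row=2 col=1 char='o'
After 7 (k): row=1 col=1 char='i'
After 8 (0): row=1 col=0 char='p'
After 9 (b): row=0 col=7 char='r'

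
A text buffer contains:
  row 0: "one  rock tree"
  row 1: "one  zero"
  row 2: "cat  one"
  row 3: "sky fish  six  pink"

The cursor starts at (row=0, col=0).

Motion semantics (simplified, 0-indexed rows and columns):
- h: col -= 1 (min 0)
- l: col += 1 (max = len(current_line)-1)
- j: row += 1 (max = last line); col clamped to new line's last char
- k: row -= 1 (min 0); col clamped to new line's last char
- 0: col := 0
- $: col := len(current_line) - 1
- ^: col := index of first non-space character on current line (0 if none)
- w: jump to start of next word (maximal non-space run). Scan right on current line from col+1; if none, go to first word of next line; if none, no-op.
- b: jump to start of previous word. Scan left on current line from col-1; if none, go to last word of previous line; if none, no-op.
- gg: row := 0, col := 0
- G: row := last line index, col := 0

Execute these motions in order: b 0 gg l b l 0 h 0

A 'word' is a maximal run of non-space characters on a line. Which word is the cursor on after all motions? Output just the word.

After 1 (b): row=0 col=0 char='o'
After 2 (0): row=0 col=0 char='o'
After 3 (gg): row=0 col=0 char='o'
After 4 (l): row=0 col=1 char='n'
After 5 (b): row=0 col=0 char='o'
After 6 (l): row=0 col=1 char='n'
After 7 (0): row=0 col=0 char='o'
After 8 (h): row=0 col=0 char='o'
After 9 (0): row=0 col=0 char='o'

Answer: one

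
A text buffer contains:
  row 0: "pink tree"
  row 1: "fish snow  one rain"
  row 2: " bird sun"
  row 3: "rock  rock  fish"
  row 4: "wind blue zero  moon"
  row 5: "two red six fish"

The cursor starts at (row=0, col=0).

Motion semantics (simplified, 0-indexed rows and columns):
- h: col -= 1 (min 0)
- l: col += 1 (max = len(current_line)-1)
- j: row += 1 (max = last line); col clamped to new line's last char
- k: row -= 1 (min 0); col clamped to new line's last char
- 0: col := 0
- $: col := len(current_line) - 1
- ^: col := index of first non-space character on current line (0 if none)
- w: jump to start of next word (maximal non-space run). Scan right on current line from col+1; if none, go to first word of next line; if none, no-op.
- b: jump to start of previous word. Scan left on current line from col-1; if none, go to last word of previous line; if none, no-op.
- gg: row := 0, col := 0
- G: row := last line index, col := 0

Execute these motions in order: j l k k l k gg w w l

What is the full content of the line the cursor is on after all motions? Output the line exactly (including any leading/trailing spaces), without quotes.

After 1 (j): row=1 col=0 char='f'
After 2 (l): row=1 col=1 char='i'
After 3 (k): row=0 col=1 char='i'
After 4 (k): row=0 col=1 char='i'
After 5 (l): row=0 col=2 char='n'
After 6 (k): row=0 col=2 char='n'
After 7 (gg): row=0 col=0 char='p'
After 8 (w): row=0 col=5 char='t'
After 9 (w): row=1 col=0 char='f'
After 10 (l): row=1 col=1 char='i'

Answer: fish snow  one rain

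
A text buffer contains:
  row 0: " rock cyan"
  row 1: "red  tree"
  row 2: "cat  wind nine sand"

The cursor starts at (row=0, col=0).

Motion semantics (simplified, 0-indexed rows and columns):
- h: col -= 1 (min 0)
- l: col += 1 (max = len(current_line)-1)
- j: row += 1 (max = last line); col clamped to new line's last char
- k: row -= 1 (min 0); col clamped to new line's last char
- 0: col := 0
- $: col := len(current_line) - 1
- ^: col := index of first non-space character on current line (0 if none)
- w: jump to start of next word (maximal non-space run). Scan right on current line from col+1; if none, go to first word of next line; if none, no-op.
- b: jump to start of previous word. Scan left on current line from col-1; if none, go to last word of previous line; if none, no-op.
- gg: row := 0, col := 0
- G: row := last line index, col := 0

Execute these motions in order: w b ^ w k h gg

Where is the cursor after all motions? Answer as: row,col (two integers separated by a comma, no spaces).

Answer: 0,0

Derivation:
After 1 (w): row=0 col=1 char='r'
After 2 (b): row=0 col=1 char='r'
After 3 (^): row=0 col=1 char='r'
After 4 (w): row=0 col=6 char='c'
After 5 (k): row=0 col=6 char='c'
After 6 (h): row=0 col=5 char='_'
After 7 (gg): row=0 col=0 char='_'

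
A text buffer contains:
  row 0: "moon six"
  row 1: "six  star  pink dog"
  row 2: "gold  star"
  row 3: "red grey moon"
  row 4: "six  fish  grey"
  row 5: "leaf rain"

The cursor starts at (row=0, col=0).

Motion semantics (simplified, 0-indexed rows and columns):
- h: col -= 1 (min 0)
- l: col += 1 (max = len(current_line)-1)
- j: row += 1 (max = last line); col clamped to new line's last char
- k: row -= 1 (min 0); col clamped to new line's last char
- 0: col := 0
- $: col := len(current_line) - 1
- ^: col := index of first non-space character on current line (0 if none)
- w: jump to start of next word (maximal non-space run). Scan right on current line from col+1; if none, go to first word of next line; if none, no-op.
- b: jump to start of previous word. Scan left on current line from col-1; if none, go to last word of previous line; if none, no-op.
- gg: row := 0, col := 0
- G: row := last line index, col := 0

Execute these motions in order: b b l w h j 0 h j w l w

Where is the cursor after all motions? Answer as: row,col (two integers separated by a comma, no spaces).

After 1 (b): row=0 col=0 char='m'
After 2 (b): row=0 col=0 char='m'
After 3 (l): row=0 col=1 char='o'
After 4 (w): row=0 col=5 char='s'
After 5 (h): row=0 col=4 char='_'
After 6 (j): row=1 col=4 char='_'
After 7 (0): row=1 col=0 char='s'
After 8 (h): row=1 col=0 char='s'
After 9 (j): row=2 col=0 char='g'
After 10 (w): row=2 col=6 char='s'
After 11 (l): row=2 col=7 char='t'
After 12 (w): row=3 col=0 char='r'

Answer: 3,0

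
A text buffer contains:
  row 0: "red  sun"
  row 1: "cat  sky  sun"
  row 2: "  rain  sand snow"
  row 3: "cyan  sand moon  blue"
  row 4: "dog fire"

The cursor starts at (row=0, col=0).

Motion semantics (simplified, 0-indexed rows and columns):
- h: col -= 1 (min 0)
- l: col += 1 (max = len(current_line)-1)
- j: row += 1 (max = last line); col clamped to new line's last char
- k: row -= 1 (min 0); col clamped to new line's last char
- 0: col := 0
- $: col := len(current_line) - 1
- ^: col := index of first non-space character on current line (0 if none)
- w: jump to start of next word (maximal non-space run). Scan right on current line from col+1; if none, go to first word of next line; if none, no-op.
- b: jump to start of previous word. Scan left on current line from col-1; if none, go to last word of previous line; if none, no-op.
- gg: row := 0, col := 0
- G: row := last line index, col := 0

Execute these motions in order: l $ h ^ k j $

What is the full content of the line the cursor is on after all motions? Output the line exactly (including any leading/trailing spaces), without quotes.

Answer: cat  sky  sun

Derivation:
After 1 (l): row=0 col=1 char='e'
After 2 ($): row=0 col=7 char='n'
After 3 (h): row=0 col=6 char='u'
After 4 (^): row=0 col=0 char='r'
After 5 (k): row=0 col=0 char='r'
After 6 (j): row=1 col=0 char='c'
After 7 ($): row=1 col=12 char='n'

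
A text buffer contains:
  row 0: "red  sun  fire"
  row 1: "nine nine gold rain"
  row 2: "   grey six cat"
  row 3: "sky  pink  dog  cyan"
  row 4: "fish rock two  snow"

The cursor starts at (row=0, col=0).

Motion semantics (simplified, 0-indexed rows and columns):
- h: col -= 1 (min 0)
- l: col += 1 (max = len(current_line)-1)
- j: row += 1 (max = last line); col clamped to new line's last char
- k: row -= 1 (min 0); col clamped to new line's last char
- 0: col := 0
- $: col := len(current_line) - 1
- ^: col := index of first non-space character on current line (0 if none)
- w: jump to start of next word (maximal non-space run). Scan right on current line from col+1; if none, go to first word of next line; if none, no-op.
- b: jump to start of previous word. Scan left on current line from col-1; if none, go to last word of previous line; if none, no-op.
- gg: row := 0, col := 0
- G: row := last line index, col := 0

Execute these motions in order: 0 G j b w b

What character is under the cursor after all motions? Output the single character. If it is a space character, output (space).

Answer: c

Derivation:
After 1 (0): row=0 col=0 char='r'
After 2 (G): row=4 col=0 char='f'
After 3 (j): row=4 col=0 char='f'
After 4 (b): row=3 col=16 char='c'
After 5 (w): row=4 col=0 char='f'
After 6 (b): row=3 col=16 char='c'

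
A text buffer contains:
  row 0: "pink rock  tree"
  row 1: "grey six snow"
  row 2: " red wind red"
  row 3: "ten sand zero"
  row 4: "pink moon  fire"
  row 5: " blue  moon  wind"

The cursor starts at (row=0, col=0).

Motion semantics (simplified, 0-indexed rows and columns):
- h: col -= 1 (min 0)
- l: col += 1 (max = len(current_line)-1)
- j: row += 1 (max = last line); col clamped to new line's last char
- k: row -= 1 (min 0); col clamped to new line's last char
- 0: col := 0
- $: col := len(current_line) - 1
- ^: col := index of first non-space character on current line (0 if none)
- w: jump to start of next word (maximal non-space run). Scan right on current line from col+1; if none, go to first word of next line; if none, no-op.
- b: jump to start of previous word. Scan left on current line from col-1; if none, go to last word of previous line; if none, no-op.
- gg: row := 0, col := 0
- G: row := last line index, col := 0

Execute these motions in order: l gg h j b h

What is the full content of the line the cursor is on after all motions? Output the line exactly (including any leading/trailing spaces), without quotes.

After 1 (l): row=0 col=1 char='i'
After 2 (gg): row=0 col=0 char='p'
After 3 (h): row=0 col=0 char='p'
After 4 (j): row=1 col=0 char='g'
After 5 (b): row=0 col=11 char='t'
After 6 (h): row=0 col=10 char='_'

Answer: pink rock  tree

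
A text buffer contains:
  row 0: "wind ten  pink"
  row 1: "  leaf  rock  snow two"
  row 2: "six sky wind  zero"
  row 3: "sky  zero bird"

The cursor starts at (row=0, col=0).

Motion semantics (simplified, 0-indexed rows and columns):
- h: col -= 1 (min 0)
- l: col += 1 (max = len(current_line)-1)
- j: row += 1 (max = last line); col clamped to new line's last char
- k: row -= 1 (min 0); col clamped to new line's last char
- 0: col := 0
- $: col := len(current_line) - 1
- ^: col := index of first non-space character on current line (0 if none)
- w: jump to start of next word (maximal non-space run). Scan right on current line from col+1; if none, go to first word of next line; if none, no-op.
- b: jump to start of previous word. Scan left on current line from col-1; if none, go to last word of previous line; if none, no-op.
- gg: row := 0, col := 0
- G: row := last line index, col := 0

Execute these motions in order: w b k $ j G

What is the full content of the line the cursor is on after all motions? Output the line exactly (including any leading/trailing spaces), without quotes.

After 1 (w): row=0 col=5 char='t'
After 2 (b): row=0 col=0 char='w'
After 3 (k): row=0 col=0 char='w'
After 4 ($): row=0 col=13 char='k'
After 5 (j): row=1 col=13 char='_'
After 6 (G): row=3 col=0 char='s'

Answer: sky  zero bird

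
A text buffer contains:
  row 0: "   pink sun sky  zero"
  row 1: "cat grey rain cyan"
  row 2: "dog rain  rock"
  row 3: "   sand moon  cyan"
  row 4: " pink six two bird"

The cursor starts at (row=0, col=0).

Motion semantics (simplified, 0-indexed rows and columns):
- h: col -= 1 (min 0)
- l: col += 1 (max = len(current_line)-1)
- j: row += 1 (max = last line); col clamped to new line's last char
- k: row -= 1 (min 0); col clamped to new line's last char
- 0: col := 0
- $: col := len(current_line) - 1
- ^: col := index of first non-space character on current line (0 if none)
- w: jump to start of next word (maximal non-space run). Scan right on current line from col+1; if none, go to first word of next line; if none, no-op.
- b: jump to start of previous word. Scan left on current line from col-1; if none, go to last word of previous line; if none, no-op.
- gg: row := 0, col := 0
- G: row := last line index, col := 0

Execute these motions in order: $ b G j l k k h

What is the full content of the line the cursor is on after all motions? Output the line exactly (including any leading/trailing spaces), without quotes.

Answer: dog rain  rock

Derivation:
After 1 ($): row=0 col=20 char='o'
After 2 (b): row=0 col=17 char='z'
After 3 (G): row=4 col=0 char='_'
After 4 (j): row=4 col=0 char='_'
After 5 (l): row=4 col=1 char='p'
After 6 (k): row=3 col=1 char='_'
After 7 (k): row=2 col=1 char='o'
After 8 (h): row=2 col=0 char='d'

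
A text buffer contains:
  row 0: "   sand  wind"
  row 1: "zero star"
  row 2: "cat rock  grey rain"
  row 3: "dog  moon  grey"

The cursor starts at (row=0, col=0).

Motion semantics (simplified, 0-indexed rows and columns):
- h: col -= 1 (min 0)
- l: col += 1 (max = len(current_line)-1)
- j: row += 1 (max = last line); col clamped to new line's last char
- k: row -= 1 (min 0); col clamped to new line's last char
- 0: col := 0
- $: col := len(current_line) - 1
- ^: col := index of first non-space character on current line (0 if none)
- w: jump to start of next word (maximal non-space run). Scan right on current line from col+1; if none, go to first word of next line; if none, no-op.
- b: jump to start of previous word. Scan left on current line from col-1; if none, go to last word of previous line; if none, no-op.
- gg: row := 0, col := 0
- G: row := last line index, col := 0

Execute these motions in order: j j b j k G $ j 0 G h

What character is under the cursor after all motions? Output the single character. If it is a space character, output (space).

Answer: d

Derivation:
After 1 (j): row=1 col=0 char='z'
After 2 (j): row=2 col=0 char='c'
After 3 (b): row=1 col=5 char='s'
After 4 (j): row=2 col=5 char='o'
After 5 (k): row=1 col=5 char='s'
After 6 (G): row=3 col=0 char='d'
After 7 ($): row=3 col=14 char='y'
After 8 (j): row=3 col=14 char='y'
After 9 (0): row=3 col=0 char='d'
After 10 (G): row=3 col=0 char='d'
After 11 (h): row=3 col=0 char='d'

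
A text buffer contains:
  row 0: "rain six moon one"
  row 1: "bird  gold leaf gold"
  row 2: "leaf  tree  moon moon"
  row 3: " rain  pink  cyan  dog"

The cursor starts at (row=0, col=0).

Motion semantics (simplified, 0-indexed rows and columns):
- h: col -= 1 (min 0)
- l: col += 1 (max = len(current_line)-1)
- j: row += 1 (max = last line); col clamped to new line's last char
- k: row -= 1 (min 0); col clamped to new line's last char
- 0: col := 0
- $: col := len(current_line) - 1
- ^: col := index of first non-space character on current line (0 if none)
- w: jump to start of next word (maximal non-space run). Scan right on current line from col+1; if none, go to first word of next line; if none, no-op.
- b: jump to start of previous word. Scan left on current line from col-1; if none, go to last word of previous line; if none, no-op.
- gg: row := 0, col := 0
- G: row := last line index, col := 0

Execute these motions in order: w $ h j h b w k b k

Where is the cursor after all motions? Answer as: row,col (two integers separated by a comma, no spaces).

Answer: 0,14

Derivation:
After 1 (w): row=0 col=5 char='s'
After 2 ($): row=0 col=16 char='e'
After 3 (h): row=0 col=15 char='n'
After 4 (j): row=1 col=15 char='_'
After 5 (h): row=1 col=14 char='f'
After 6 (b): row=1 col=11 char='l'
After 7 (w): row=1 col=16 char='g'
After 8 (k): row=0 col=16 char='e'
After 9 (b): row=0 col=14 char='o'
After 10 (k): row=0 col=14 char='o'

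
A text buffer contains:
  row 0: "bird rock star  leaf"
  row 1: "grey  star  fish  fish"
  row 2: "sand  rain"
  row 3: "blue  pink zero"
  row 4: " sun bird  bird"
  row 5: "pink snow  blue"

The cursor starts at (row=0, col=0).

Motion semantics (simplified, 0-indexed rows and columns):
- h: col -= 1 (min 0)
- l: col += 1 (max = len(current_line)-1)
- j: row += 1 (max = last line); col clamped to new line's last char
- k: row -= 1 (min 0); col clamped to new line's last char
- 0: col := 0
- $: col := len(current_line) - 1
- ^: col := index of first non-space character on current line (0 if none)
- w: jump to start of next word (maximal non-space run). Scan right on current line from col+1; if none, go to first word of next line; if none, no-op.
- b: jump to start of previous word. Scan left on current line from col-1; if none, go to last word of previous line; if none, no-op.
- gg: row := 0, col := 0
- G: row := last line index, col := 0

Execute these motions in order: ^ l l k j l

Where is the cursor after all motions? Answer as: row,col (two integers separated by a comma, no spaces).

After 1 (^): row=0 col=0 char='b'
After 2 (l): row=0 col=1 char='i'
After 3 (l): row=0 col=2 char='r'
After 4 (k): row=0 col=2 char='r'
After 5 (j): row=1 col=2 char='e'
After 6 (l): row=1 col=3 char='y'

Answer: 1,3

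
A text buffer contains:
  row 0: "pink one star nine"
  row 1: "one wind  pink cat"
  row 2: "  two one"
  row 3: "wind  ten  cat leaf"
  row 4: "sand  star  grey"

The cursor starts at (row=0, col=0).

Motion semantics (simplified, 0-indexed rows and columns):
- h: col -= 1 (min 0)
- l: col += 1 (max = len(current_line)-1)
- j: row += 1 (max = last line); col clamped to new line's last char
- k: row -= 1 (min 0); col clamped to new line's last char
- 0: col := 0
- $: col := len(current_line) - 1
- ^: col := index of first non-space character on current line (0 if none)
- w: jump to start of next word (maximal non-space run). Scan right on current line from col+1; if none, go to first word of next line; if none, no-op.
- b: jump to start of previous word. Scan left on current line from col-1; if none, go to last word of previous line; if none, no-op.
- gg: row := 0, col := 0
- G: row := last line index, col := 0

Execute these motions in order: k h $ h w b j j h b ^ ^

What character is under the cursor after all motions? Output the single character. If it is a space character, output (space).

After 1 (k): row=0 col=0 char='p'
After 2 (h): row=0 col=0 char='p'
After 3 ($): row=0 col=17 char='e'
After 4 (h): row=0 col=16 char='n'
After 5 (w): row=1 col=0 char='o'
After 6 (b): row=0 col=14 char='n'
After 7 (j): row=1 col=14 char='_'
After 8 (j): row=2 col=8 char='e'
After 9 (h): row=2 col=7 char='n'
After 10 (b): row=2 col=6 char='o'
After 11 (^): row=2 col=2 char='t'
After 12 (^): row=2 col=2 char='t'

Answer: t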